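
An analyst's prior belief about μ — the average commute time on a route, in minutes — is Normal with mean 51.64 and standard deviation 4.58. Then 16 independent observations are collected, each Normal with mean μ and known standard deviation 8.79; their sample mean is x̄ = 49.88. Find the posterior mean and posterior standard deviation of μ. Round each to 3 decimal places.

With known σ, the Normal prior is conjugate. Weight on the data is w = (n/σ²)/(n/σ² + 1/τ₀²) = 0.207082/(0.207082+0.0476726) = 0.81287.
Posterior mean = w·x̄ + (1−w)·μ₀ = 0.81287·49.88 + 0.18713·51.64 = 50.209. Posterior variance = 1/(0.207082+0.0476726) = 3.92535, so SD = 1.981.

Posterior mean ≈ 50.209; posterior SD ≈ 1.981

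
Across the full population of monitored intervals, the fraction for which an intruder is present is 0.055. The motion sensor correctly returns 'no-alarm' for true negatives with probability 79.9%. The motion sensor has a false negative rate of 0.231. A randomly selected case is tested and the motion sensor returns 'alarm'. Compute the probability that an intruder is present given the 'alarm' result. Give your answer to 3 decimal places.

Let H be the event that an intruder is present. P(H) = 0.055, so P(¬H) = 0.945. With E the 'alarm' result, P(E|H) = 0.769 and P(E|¬H) = 0.201.
P(E) = 0.769·0.055 + 0.201·0.945 = 0.042295 + 0.18995 = 0.23224.
By Bayes' theorem, P(H|E) = 0.042295 / 0.23224 = 0.182.

P(H | E) ≈ 0.182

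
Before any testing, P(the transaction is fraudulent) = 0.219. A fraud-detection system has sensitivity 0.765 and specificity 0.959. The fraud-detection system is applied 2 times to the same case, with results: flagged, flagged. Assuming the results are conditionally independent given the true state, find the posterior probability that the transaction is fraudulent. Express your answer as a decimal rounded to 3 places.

With H the event that the transaction is fraudulent, the joint likelihood of the observed sequence is P(data|H) = 0.765·0.765 = 0.58522 and P(data|¬H) = 0.041·0.041 = 0.0016810.
Bayes: P(H|data) = 0.219·0.58522 / (0.219·0.58522 + 0.781·0.0016810) = 0.12816/0.12948 = 0.9899.

Posterior P(H) ≈ 0.990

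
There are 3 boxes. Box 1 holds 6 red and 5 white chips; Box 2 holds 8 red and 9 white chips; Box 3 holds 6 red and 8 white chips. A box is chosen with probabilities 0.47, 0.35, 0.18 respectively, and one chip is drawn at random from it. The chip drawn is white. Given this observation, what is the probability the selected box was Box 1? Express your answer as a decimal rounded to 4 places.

Posterior probability ≈ 0.4258

Tabulate prior·likelihood by source: [1] prior 0.47, lik 0.4545, product 0.2136; [2] prior 0.35, lik 0.5294, product 0.1853; [3] prior 0.18, lik 0.5714, product 0.1029.
Normalizing constant = 0.50179; the posterior for Box 1 is its product over the sum, 0.2136/0.50179 = 0.4258.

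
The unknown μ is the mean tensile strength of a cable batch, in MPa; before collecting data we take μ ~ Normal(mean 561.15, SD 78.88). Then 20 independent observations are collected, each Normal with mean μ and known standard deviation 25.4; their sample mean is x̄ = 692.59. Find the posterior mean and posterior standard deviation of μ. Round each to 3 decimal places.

Prior precision 1/τ₀² = 1/78.88² = 0.00016072; data precision n/σ² = 20/25.4² = 0.0310001.
Posterior precision = 0.00016072 + 0.0310001 = 0.0311608, giving posterior SD = 1/√0.0311608 = 5.665.
Posterior mean = (0.00016072·561.15 + 0.0310001·692.59) / 0.0311608 = 691.912.

Posterior mean ≈ 691.912; posterior SD ≈ 5.665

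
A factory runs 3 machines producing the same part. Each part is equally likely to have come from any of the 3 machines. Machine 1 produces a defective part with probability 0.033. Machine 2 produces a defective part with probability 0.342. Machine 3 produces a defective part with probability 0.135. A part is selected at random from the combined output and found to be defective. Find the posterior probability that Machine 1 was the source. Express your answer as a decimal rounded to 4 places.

Tabulate prior·likelihood by source: [1] prior 0.333333, lik 0.033, product 0.01100; [2] prior 0.333333, lik 0.342, product 0.1140; [3] prior 0.333333, lik 0.135, product 0.04500.
Normalizing constant = 0.17000; the posterior for Machine 1 is its product over the sum, 0.01100/0.17000 = 0.0647.

Posterior probability ≈ 0.0647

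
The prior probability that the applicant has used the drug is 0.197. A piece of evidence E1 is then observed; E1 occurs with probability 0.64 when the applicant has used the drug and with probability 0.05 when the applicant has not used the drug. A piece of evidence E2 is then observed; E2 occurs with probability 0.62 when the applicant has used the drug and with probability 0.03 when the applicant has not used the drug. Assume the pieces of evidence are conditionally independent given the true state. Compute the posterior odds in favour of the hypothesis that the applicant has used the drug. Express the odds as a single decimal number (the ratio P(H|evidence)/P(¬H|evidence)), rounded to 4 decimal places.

Posterior odds ≈ 64.8980

Prior odds = 0.197/(1−0.197) = 0.24533. In log-odds, ln(0.24533) = -1.4052.
Add log likelihood ratios: ln(12.800) + ln(20.667) = 5.5780.
Posterior log-odds = 4.1728, so posterior odds = exp(4.1728) = 64.898.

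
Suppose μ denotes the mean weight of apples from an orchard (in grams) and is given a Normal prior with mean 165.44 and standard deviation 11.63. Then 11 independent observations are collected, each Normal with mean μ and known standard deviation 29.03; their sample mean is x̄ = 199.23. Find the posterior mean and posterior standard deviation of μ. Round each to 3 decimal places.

Prior precision 1/τ₀² = 1/11.63² = 0.00739334; data precision n/σ² = 11/29.03² = 0.0130526.
Posterior precision = 0.00739334 + 0.0130526 = 0.0204460, giving posterior SD = 1/√0.0204460 = 6.994.
Posterior mean = (0.00739334·165.44 + 0.0130526·199.23) / 0.0204460 = 187.011.

Posterior mean ≈ 187.011; posterior SD ≈ 6.994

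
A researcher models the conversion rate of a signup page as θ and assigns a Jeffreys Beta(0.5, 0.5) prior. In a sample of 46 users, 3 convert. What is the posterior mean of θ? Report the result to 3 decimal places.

Posterior mean ≈ 0.074

Observing 3 successes and 43 failures updates Beta(0.5, 0.5) by adding the success and failure counts to the two shape parameters: α = 0.5+3 = 3.5, β = 0.5+43 = 43.5.
E[θ | data] = 3.5/(3.5+43.5) = 0.074.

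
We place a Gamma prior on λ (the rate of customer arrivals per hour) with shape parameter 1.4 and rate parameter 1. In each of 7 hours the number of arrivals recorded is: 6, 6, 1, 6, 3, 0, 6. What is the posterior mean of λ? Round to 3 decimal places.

Posterior mean ≈ 3.675

Total count ∑xᵢ = 28 over n = 7 hours.
Gamma is conjugate to the Poisson likelihood: posterior is Gamma(shape = 1.4+28 = 29.4, rate = 1+7 = 8).
Posterior mean = shape/rate = 29.4/8 = 3.675.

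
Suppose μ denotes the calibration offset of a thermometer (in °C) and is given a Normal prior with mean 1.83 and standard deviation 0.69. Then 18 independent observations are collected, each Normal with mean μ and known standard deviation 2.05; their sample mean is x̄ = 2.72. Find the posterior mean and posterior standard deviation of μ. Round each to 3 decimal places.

Posterior mean ≈ 2.427; posterior SD ≈ 0.396

With known σ, the Normal prior is conjugate. Weight on the data is w = (n/σ²)/(n/σ² + 1/τ₀²) = 4.28316/(4.28316+2.10040) = 0.67097.
Posterior mean = w·x̄ + (1−w)·μ₀ = 0.67097·2.72 + 0.32903·1.83 = 2.427. Posterior variance = 1/(4.28316+2.10040) = 0.156652, so SD = 0.396.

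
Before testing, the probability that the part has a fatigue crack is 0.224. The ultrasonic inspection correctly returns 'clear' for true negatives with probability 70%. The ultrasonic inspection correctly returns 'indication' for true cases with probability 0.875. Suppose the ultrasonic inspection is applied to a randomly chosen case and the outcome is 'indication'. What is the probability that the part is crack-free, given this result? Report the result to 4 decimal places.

P(¬H | E) ≈ 0.5429

Write H for 'the part has a fatigue crack'. Prior odds H:¬H = 0.224/0.776 = 0.28866. For the 'indication' outcome, the likelihood ratio is 0.875/0.3 = 2.9167.
Posterior odds = 0.28866 × 2.9167 = 0.84192, so P(H|E) = 0.84192/(1+0.84192) = 0.4571. Then P(¬H|E) = 1 − 0.4571 = 0.5429.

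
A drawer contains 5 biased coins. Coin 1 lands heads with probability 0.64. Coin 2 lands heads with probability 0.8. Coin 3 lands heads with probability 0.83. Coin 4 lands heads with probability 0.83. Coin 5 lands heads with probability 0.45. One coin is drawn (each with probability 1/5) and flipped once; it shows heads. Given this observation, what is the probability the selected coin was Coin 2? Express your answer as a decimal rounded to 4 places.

Posterior probability ≈ 0.2254

Tabulate prior·likelihood by source: [1] prior 0.2, lik 0.64, product 0.1280; [2] prior 0.2, lik 0.8, product 0.1600; [3] prior 0.2, lik 0.83, product 0.1660; [4] prior 0.2, lik 0.83, product 0.1660; [5] prior 0.2, lik 0.45, product 0.09000.
Normalizing constant = 0.71000; the posterior for Coin 2 is its product over the sum, 0.1600/0.71000 = 0.2254.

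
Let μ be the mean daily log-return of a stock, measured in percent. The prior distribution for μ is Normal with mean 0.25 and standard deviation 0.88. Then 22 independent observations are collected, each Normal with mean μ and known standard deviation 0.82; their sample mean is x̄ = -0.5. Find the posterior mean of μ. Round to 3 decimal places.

With known σ, the Normal prior is conjugate. Weight on the data is w = (n/σ²)/(n/σ² + 1/τ₀²) = 32.7186/(32.7186+1.29132) = 0.96203.
Posterior mean = w·x̄ + (1−w)·μ₀ = 0.96203·-0.5 + 0.037969·0.25 = -0.472.

Posterior mean ≈ -0.472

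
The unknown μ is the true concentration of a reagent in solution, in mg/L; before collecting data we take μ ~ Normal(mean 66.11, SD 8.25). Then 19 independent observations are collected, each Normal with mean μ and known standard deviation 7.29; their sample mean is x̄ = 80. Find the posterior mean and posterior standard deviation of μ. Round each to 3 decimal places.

With known σ, the Normal prior is conjugate. Weight on the data is w = (n/σ²)/(n/σ² + 1/τ₀²) = 0.357519/(0.357519+0.0146924) = 0.96053.
Posterior mean = w·x̄ + (1−w)·μ₀ = 0.96053·80 + 0.039473·66.11 = 79.452. Posterior variance = 1/(0.357519+0.0146924) = 2.68665, so SD = 1.639.

Posterior mean ≈ 79.452; posterior SD ≈ 1.639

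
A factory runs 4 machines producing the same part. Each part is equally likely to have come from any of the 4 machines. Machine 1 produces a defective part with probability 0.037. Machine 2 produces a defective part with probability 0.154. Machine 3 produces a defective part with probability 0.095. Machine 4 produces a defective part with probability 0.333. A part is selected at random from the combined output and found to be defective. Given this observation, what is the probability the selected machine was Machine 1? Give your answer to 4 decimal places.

P(defective|M1) = 0.037; P(defective|M2) = 0.154; P(defective|M3) = 0.095; P(defective|M4) = 0.333.
Prior × likelihood for each source: 0.25·0.037=0.009250, 0.25·0.154=0.03850, 0.25·0.095=0.02375, 0.25·0.333=0.08325. Summing gives P(defective) = 0.15475.
P(Machine 1 | defective) = 0.009250 / 0.15475 = 0.0598.

Posterior probability ≈ 0.0598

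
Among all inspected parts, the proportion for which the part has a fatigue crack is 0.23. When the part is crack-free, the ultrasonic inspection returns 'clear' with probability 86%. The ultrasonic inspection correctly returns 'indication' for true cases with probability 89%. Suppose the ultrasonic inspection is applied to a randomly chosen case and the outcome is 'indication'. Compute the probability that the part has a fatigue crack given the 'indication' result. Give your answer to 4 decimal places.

Let H be the event that the part has a fatigue crack. P(H) = 0.23, so P(¬H) = 0.77. With E the 'indication' result, P(E|H) = 0.89 and P(E|¬H) = 0.14.
P(E) = 0.89·0.23 + 0.14·0.77 = 0.20470 + 0.10780 = 0.31250.
By Bayes' theorem, P(H|E) = 0.20470 / 0.31250 = 0.6550.

P(H | E) ≈ 0.6550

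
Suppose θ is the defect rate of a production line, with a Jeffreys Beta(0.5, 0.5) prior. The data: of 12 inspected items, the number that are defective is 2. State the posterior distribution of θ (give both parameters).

Posterior: Beta(2.5, 10.5)

The binomial likelihood is conjugate to the Beta prior: with 2 successes and 10 failures, the posterior is Beta(0.5+2, 0.5+10) = Beta(2.5, 10.5).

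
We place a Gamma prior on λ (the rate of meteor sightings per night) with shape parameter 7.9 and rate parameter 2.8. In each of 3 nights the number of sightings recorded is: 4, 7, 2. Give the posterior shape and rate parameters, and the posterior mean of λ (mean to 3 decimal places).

Posterior: Gamma(shape=20.9, rate=5.8); mean ≈ 3.603

Total count ∑xᵢ = 13 over n = 3 nights.
Gamma is conjugate to the Poisson likelihood: posterior is Gamma(shape = 7.9+13 = 20.9, rate = 2.8+3 = 5.8).
E[λ | data] = 20.9/5.8 = 3.603.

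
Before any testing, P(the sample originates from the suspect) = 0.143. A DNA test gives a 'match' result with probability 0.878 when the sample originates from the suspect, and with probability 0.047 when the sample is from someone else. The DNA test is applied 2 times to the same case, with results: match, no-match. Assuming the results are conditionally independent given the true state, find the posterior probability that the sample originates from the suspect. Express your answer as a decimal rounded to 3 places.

Let H be the event that the sample originates from the suspect; start with P(H) = 0.143. P('match'|H) = 0.878, P('match'|¬H) = 0.047.
Update on result 1 ('match'): P(H) ← 0.878·0.1430 / (0.878·0.1430 + 0.047·0.8570) = 0.12555/0.16583 = 0.7571.
Update on result 2 ('no-match'): P(H) ← 0.122·0.7571 / (0.122·0.7571 + 0.953·0.2429) = 0.092368/0.32384 = 0.2852.

Posterior P(H) ≈ 0.285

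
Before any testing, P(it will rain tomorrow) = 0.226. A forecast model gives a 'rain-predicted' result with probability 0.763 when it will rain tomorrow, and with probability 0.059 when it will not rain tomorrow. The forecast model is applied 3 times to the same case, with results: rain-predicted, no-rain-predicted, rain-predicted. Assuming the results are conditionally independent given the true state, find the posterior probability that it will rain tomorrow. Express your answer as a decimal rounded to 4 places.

With H the event that it will rain tomorrow, the joint likelihood of the observed sequence is P(data|H) = 0.763·0.237·0.763 = 0.13797 and P(data|¬H) = 0.059·0.941·0.059 = 0.0032756.
Bayes: P(H|data) = 0.226·0.13797 / (0.226·0.13797 + 0.774·0.0032756) = 0.031182/0.033717 = 0.9248.

Posterior P(H) ≈ 0.9248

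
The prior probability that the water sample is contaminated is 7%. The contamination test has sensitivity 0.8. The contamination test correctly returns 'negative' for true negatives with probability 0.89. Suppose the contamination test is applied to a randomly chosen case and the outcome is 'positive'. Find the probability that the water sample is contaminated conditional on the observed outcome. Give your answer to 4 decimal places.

P(H | E) ≈ 0.3538

Let H be the event that the water sample is contaminated. P(H) = 0.07, so P(¬H) = 0.93. With E the 'positive' result, P(E|H) = 0.8 and P(E|¬H) = 0.11.
P(E) = 0.8·0.07 + 0.11·0.93 = 0.056000 + 0.10230 = 0.15830.
By Bayes' theorem, P(H|E) = 0.056000 / 0.15830 = 0.3538.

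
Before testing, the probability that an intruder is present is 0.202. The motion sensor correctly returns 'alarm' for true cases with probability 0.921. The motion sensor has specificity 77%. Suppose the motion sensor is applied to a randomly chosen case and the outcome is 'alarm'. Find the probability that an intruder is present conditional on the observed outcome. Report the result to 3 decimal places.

P(H | E) ≈ 0.503

Write H for 'an intruder is present'. Prior odds H:¬H = 0.202/0.798 = 0.25313. For the 'alarm' outcome, the likelihood ratio is 0.921/0.23 = 4.0043.
Posterior odds = 0.25313 × 4.0043 = 1.0136, so P(H|E) = 1.0136/(1+1.0136) = 0.503.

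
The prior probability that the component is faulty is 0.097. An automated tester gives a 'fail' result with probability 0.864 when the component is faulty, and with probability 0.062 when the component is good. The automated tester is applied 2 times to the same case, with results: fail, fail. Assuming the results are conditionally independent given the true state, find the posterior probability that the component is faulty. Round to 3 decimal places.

Posterior P(H) ≈ 0.954

Let H be the event that the component is faulty; start with P(H) = 0.097. P('fail'|H) = 0.864, P('fail'|¬H) = 0.062.
Update on result 1 ('fail'): P(H) ← 0.864·0.0970 / (0.864·0.0970 + 0.062·0.9030) = 0.083808/0.13979 = 0.5995.
Update on result 2 ('fail'): P(H) ← 0.864·0.5995 / (0.864·0.5995 + 0.062·0.4005) = 0.51798/0.54281 = 0.9543.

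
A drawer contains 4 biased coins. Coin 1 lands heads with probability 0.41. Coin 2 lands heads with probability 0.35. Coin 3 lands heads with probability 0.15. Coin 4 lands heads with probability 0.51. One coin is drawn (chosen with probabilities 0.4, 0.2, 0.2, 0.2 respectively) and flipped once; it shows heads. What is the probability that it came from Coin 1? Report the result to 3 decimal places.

Tabulate prior·likelihood by source: [1] prior 0.4, lik 0.41, product 0.1640; [2] prior 0.2, lik 0.35, product 0.07000; [3] prior 0.2, lik 0.15, product 0.03000; [4] prior 0.2, lik 0.51, product 0.1020.
Normalizing constant = 0.36600; the posterior for Coin 1 is its product over the sum, 0.1640/0.36600 = 0.448.

Posterior probability ≈ 0.448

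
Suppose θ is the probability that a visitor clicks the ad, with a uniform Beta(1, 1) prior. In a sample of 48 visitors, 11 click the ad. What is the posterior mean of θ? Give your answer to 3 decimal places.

Observing 11 successes and 37 failures updates Beta(1, 1) by adding the success and failure counts to the two shape parameters: α = 1+11 = 12, β = 1+37 = 38.
E[θ | data] = 12/(12+38) = 0.240.

Posterior mean ≈ 0.240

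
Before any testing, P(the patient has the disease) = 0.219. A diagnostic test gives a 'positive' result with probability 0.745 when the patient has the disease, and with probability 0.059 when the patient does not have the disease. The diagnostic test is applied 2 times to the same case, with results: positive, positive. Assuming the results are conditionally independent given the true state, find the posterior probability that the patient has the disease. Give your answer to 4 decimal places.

With H the event that the patient has the disease, the joint likelihood of the observed sequence is P(data|H) = 0.745·0.745 = 0.55502 and P(data|¬H) = 0.059·0.059 = 0.0034810.
Bayes: P(H|data) = 0.219·0.55502 / (0.219·0.55502 + 0.781·0.0034810) = 0.12155/0.12427 = 0.9781.

Posterior P(H) ≈ 0.9781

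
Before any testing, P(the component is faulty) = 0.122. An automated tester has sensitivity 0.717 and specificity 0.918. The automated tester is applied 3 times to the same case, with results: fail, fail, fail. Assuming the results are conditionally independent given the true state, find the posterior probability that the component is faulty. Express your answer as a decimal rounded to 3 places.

Posterior P(H) ≈ 0.989

With H the event that the component is faulty, the joint likelihood of the observed sequence is P(data|H) = 0.717·0.717·0.717 = 0.36860 and P(data|¬H) = 0.082·0.082·0.082 = 0.00055137.
Bayes: P(H|data) = 0.122·0.36860 / (0.122·0.36860 + 0.878·0.00055137) = 0.044969/0.045454 = 0.9893.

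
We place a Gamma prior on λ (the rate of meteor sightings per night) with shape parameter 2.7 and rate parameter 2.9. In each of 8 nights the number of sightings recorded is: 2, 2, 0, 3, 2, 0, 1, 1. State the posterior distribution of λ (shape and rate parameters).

The Poisson likelihood adds the total count to the shape and the number of exposure periods to the rate. Here ∑xᵢ = 11 and n = 8, so shape 2.7→13.7 and rate 2.9→10.9.

Posterior: Gamma(shape=13.7, rate=10.9)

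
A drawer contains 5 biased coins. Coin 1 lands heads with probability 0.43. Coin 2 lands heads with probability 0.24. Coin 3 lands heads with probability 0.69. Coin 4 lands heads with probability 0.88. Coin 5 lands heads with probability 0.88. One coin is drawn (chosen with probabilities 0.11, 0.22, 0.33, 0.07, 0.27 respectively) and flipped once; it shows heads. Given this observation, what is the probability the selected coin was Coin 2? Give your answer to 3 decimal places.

Posterior probability ≈ 0.084

Tabulate prior·likelihood by source: [1] prior 0.11, lik 0.43, product 0.04730; [2] prior 0.22, lik 0.24, product 0.05280; [3] prior 0.33, lik 0.69, product 0.2277; [4] prior 0.07, lik 0.88, product 0.06160; [5] prior 0.27, lik 0.88, product 0.2376.
Normalizing constant = 0.62700; the posterior for Coin 2 is its product over the sum, 0.05280/0.62700 = 0.084.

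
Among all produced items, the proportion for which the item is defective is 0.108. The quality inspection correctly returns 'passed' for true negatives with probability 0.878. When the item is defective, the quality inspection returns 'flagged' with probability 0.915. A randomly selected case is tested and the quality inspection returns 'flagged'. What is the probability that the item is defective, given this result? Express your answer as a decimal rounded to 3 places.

Let H be the event that the item is defective. P(H) = 0.108, so P(¬H) = 0.892. With E the 'flagged' result, P(E|H) = 0.915 and P(E|¬H) = 0.122.
P(E) = 0.915·0.108 + 0.122·0.892 = 0.098820 + 0.10882 = 0.20764.
By Bayes' theorem, P(H|E) = 0.098820 / 0.20764 = 0.476.

P(H | E) ≈ 0.476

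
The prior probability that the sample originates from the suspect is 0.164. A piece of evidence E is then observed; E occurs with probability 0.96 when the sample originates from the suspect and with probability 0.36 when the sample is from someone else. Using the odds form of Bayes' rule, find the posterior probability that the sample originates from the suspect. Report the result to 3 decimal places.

Prior odds = 0.164/(1−0.164) = 0.19617.
Likelihood ratio for E = 0.96/0.36 = 2.6667.
Posterior odds = prior odds × LR = 0.52313.
Posterior probability = odds/(1+odds) = 0.52313/1.5231 = 0.343.

Posterior probability ≈ 0.343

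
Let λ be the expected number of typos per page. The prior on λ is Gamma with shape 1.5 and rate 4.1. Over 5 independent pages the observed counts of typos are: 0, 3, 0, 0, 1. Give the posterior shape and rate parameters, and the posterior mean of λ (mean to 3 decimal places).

Posterior: Gamma(shape=5.5, rate=9.1); mean ≈ 0.604

The Poisson likelihood adds the total count to the shape and the number of exposure periods to the rate. Here ∑xᵢ = 4 and n = 5, so shape 1.5→5.5 and rate 4.1→9.1.
E[λ | data] = 5.5/9.1 = 0.604.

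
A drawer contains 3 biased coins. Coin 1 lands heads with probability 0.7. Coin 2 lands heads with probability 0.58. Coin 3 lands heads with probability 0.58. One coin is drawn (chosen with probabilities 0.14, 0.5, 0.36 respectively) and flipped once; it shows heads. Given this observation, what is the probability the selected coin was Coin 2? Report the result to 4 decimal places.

Tabulate prior·likelihood by source: [1] prior 0.14, lik 0.7, product 0.09800; [2] prior 0.5, lik 0.58, product 0.2900; [3] prior 0.36, lik 0.58, product 0.2088.
Normalizing constant = 0.59680; the posterior for Coin 2 is its product over the sum, 0.2900/0.59680 = 0.4859.

Posterior probability ≈ 0.4859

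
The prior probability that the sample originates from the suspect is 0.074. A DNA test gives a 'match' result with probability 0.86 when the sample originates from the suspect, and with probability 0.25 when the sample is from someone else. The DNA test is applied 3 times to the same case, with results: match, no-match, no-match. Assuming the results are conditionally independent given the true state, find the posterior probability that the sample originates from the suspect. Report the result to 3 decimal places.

Posterior P(H) ≈ 0.009

With H the event that the sample originates from the suspect, the joint likelihood of the observed sequence is P(data|H) = 0.86·0.14·0.14 = 0.016856 and P(data|¬H) = 0.25·0.75·0.75 = 0.14062.
Bayes: P(H|data) = 0.074·0.016856 / (0.074·0.016856 + 0.926·0.14062) = 0.0012473/0.13147 = 0.0095.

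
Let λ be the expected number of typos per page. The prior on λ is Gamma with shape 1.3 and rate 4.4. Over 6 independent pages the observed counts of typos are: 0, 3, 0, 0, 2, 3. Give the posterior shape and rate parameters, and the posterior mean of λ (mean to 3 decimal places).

Total count ∑xᵢ = 8 over n = 6 pages.
Gamma is conjugate to the Poisson likelihood: posterior is Gamma(shape = 1.3+8 = 9.3, rate = 4.4+6 = 10.4).
Posterior mean = shape/rate = 9.3/10.4 = 0.894.

Posterior: Gamma(shape=9.3, rate=10.4); mean ≈ 0.894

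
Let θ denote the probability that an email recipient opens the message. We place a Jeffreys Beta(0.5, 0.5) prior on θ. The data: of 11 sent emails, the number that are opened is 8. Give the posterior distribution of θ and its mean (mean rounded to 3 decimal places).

The binomial likelihood is conjugate to the Beta prior: with 8 successes and 3 failures, the posterior is Beta(0.5+8, 0.5+3) = Beta(8.5, 3.5).
E[θ | data] = 8.5/(8.5+3.5) = 0.708.

Posterior: Beta(8.5, 3.5); mean ≈ 0.708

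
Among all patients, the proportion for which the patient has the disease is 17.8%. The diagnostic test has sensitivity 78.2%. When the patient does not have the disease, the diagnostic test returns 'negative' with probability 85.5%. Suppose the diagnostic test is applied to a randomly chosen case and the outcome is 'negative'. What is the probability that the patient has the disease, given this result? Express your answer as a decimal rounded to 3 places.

P(H | E) ≈ 0.052

Write H for 'the patient has the disease'. Prior odds H:¬H = 0.178/0.822 = 0.21655. For the 'negative' outcome, the likelihood ratio is 0.218/0.855 = 0.25497.
Posterior odds = 0.21655 × 0.25497 = 0.055213, so P(H|E) = 0.055213/(1+0.055213) = 0.052.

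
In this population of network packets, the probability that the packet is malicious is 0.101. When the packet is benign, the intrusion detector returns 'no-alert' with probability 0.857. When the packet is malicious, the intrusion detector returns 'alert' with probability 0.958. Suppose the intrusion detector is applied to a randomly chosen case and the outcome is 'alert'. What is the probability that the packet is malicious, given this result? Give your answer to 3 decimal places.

P(H | E) ≈ 0.429

Let H be the event that the packet is malicious. P(H) = 0.101, so P(¬H) = 0.899. With E the 'alert' result, P(E|H) = 0.958 and P(E|¬H) = 0.143.
P(E) = 0.958·0.101 + 0.143·0.899 = 0.096758 + 0.12856 = 0.22531.
By Bayes' theorem, P(H|E) = 0.096758 / 0.22531 = 0.429.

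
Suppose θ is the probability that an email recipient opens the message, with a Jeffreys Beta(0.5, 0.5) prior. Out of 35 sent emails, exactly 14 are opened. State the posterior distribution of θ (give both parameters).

Posterior: Beta(14.5, 21.5)

Observing 14 successes and 21 failures updates Beta(0.5, 0.5) by adding the success and failure counts to the two shape parameters: α = 0.5+14 = 14.5, β = 0.5+21 = 21.5.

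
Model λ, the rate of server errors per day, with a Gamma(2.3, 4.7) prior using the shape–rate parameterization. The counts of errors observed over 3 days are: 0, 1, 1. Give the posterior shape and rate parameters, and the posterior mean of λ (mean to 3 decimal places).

Posterior: Gamma(shape=4.3, rate=7.7); mean ≈ 0.558

Total count ∑xᵢ = 2 over n = 3 days.
Gamma is conjugate to the Poisson likelihood: posterior is Gamma(shape = 2.3+2 = 4.3, rate = 4.7+3 = 7.7).
E[λ | data] = 4.3/7.7 = 0.558.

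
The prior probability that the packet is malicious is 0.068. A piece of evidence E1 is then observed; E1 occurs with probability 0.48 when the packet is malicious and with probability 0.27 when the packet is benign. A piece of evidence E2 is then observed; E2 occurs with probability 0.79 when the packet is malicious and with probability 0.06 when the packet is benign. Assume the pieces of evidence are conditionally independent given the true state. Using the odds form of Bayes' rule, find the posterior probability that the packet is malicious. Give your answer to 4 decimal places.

Posterior probability ≈ 0.6307

Prior odds = 0.068/(1−0.068) = 0.072961. In log-odds, ln(0.072961) = -2.6178.
Add log likelihood ratios: ln(1.7778) + ln(13.167) = 3.1531.
Posterior log-odds = 0.53523, so posterior odds = exp(0.53523) = 1.7078. Converting, P(H|E) = 1.7078/2.7078 = 0.6307.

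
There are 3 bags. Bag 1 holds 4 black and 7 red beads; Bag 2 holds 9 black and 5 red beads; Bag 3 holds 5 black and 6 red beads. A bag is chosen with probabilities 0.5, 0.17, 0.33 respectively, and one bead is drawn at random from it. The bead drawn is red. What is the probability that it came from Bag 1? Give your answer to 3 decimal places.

Posterior probability ≈ 0.569

P(red|Bag 1) = 0.6364; P(red|Bag 2) = 0.3571; P(red|Bag 3) = 0.5455.
Prior × likelihood for each source: 0.5·0.6364=0.3182, 0.17·0.3571=0.06071, 0.33·0.5455=0.1800. Summing gives P(red) = 0.55890.
P(Bag 1 | red) = 0.3182 / 0.55890 = 0.569.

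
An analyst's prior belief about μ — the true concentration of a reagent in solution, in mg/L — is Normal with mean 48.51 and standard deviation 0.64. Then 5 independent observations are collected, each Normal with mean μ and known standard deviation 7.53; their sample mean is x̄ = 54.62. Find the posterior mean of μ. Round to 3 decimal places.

Prior precision 1/τ₀² = 1/0.64² = 2.44141; data precision n/σ² = 5/7.53² = 0.0881820.
Posterior precision = 2.44141 + 0.0881820 = 2.52959.
Posterior mean = (2.44141·48.51 + 0.0881820·54.62) / 2.52959 = 48.723.

Posterior mean ≈ 48.723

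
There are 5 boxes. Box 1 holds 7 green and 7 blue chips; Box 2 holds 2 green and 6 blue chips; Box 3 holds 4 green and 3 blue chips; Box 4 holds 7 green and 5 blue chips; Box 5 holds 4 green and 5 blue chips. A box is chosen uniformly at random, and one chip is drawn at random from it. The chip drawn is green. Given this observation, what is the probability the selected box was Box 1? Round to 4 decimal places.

P(green|Box 1) = 0.5; P(green|Box 2) = 0.25; P(green|Box 3) = 0.5714; P(green|Box 4) = 0.5833; P(green|Box 5) = 0.4444.
Prior × likelihood for each source: 0.2·0.5=0.1000, 0.2·0.25=0.05000, 0.2·0.5714=0.1143, 0.2·0.5833=0.1167, 0.2·0.4444=0.08889. Summing gives P(green) = 0.46984.
P(Box 1 | green) = 0.1000 / 0.46984 = 0.2128.

Posterior probability ≈ 0.2128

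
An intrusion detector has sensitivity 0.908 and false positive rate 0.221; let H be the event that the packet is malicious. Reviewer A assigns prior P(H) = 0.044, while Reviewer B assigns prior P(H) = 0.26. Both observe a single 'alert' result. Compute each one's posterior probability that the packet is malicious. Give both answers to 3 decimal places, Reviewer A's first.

Reviewer A: 0.159; Reviewer B: 0.591

The likelihood ratio for an 'alert' result is 0.908/0.221 = 4.1086.
Reviewer A: prior odds 0.044/0.956 = 0.046025; posterior odds 0.18910; posterior probability 0.159.
Reviewer B: prior odds 0.26/0.74 = 0.35135; posterior odds 1.4436; posterior probability 0.591.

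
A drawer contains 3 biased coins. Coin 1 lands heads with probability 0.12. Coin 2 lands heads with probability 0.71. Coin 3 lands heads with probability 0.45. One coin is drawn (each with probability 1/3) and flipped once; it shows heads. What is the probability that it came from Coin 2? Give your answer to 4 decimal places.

Tabulate prior·likelihood by source: [1] prior 0.333333, lik 0.12, product 0.04000; [2] prior 0.333333, lik 0.71, product 0.2367; [3] prior 0.333333, lik 0.45, product 0.1500.
Normalizing constant = 0.42667; the posterior for Coin 2 is its product over the sum, 0.2367/0.42667 = 0.5547.

Posterior probability ≈ 0.5547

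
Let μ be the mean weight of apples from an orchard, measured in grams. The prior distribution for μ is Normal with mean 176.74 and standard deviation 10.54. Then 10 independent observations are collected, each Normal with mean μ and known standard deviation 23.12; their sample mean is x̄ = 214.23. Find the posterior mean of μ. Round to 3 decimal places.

With known σ, the Normal prior is conjugate. Weight on the data is w = (n/σ²)/(n/σ² + 1/τ₀²) = 0.0187079/(0.0187079+0.00900158) = 0.67514.
Posterior mean = w·x̄ + (1−w)·μ₀ = 0.67514·214.23 + 0.32486·176.74 = 202.051.

Posterior mean ≈ 202.051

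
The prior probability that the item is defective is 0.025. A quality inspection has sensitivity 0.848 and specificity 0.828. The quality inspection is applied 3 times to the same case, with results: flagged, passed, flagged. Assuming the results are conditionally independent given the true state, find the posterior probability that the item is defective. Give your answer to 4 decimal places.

With H the event that the item is defective, the joint likelihood of the observed sequence is P(data|H) = 0.848·0.152·0.848 = 0.10930 and P(data|¬H) = 0.172·0.828·0.172 = 0.024496.
Bayes: P(H|data) = 0.025·0.10930 / (0.025·0.10930 + 0.975·0.024496) = 0.0027326/0.026616 = 0.1027.

Posterior P(H) ≈ 0.1027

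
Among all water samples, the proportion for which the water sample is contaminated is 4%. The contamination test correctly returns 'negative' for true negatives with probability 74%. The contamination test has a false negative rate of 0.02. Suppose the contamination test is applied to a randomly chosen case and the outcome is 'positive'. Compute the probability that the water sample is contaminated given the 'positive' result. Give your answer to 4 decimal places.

Write H for 'the water sample is contaminated'. Prior odds H:¬H = 0.04/0.96 = 0.041667. For the 'positive' outcome, the likelihood ratio is 0.98/0.26 = 3.7692.
Posterior odds = 0.041667 × 3.7692 = 0.15705, so P(H|E) = 0.15705/(1+0.15705) = 0.1357.

P(H | E) ≈ 0.1357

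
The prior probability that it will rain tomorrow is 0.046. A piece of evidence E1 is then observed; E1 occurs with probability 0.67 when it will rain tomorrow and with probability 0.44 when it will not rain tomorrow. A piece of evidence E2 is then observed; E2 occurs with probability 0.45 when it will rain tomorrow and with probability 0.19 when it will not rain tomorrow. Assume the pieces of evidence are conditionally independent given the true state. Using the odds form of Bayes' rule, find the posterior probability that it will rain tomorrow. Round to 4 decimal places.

Posterior probability ≈ 0.1481

Prior odds = 0.046/(1−0.046) = 0.048218.
Likelihood ratio for E1 = 0.67/0.44 = 1.5227.
Likelihood ratio for E2 = 0.45/0.19 = 2.3684.
Posterior odds = prior odds × LR₁ × LR₂ = 0.17390.
Posterior probability = odds/(1+odds) = 0.17390/1.1739 = 0.1481.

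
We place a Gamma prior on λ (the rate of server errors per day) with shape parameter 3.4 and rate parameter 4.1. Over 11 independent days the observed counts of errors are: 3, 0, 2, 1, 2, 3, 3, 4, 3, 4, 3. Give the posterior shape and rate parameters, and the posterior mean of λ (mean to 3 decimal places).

The Poisson likelihood adds the total count to the shape and the number of exposure periods to the rate. Here ∑xᵢ = 28 and n = 11, so shape 3.4→31.4 and rate 4.1→15.1.
Posterior mean = shape/rate = 31.4/15.1 = 2.079.

Posterior: Gamma(shape=31.4, rate=15.1); mean ≈ 2.079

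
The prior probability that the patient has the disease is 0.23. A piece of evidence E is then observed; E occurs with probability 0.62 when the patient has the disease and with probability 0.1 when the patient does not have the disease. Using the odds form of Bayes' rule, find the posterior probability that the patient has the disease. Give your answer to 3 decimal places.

Posterior probability ≈ 0.649

Prior odds = 0.23/(1−0.23) = 0.29870. In log-odds, ln(0.29870) = -1.2083.
Add log likelihood ratio: ln(6.2000) = 1.8245.
Posterior log-odds = 0.61624, so posterior odds = exp(0.61624) = 1.8519. Converting, P(H|E) = 1.8519/2.8519 = 0.649.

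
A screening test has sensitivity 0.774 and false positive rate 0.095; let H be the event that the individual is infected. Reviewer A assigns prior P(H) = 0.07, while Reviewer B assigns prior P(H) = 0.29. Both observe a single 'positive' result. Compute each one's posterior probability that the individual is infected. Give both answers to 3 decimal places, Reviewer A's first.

Reviewer A: 0.380; Reviewer B: 0.769

P('+'|H) = 0.774, P('+'|¬H) = 0.095.
Reviewer A: numerator 0.774·0.07 = 0.054180; evidence = 0.054180+0.095·0.93 = 0.14253; posterior = 0.380.
Reviewer B: numerator 0.774·0.29 = 0.22446; evidence = 0.22446+0.095·0.71 = 0.29191; posterior = 0.769.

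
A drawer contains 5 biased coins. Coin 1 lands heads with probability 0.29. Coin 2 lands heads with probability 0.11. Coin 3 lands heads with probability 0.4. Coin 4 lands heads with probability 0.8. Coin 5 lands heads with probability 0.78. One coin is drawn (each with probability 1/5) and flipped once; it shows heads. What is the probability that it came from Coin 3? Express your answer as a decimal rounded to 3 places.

Posterior probability ≈ 0.168

Tabulate prior·likelihood by source: [1] prior 0.2, lik 0.29, product 0.05800; [2] prior 0.2, lik 0.11, product 0.02200; [3] prior 0.2, lik 0.4, product 0.08000; [4] prior 0.2, lik 0.8, product 0.1600; [5] prior 0.2, lik 0.78, product 0.1560.
Normalizing constant = 0.47600; the posterior for Coin 3 is its product over the sum, 0.08000/0.47600 = 0.168.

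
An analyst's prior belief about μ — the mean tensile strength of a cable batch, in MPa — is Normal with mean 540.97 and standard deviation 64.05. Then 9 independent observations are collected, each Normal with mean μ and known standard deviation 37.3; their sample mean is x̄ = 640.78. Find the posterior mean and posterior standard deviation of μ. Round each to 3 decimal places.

With known σ, the Normal prior is conjugate. Weight on the data is w = (n/σ²)/(n/σ² + 1/τ₀²) = 0.00646882/(0.00646882+0.00024376) = 0.96369.
Posterior mean = w·x̄ + (1−w)·μ₀ = 0.96369·640.78 + 0.036314·540.97 = 637.156. Posterior variance = 1/(0.00646882+0.00024376) = 148.974, so SD = 12.205.

Posterior mean ≈ 637.156; posterior SD ≈ 12.205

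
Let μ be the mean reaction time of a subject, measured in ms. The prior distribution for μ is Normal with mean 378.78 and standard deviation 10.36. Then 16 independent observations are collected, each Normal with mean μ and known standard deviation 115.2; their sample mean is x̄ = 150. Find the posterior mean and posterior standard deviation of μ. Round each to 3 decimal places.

With known σ, the Normal prior is conjugate. Weight on the data is w = (n/σ²)/(n/σ² + 1/τ₀²) = 0.00120563/(0.00120563+0.00931709) = 0.11457.
Posterior mean = w·x̄ + (1−w)·μ₀ = 0.11457·150 + 0.88543·378.78 = 352.568. Posterior variance = 1/(0.00120563+0.00931709) = 95.0324, so SD = 9.748.

Posterior mean ≈ 352.568; posterior SD ≈ 9.748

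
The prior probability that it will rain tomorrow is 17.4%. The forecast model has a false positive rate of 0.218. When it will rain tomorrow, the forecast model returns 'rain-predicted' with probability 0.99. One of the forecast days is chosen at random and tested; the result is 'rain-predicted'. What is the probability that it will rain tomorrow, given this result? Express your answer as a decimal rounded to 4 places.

P(H | E) ≈ 0.4889

Let H be the event that it will rain tomorrow. P(H) = 0.174, so P(¬H) = 0.826. With E the 'rain-predicted' result, P(E|H) = 0.99 and P(E|¬H) = 0.218.
P(E) = 0.99·0.174 + 0.218·0.826 = 0.17226 + 0.18007 = 0.35233.
By Bayes' theorem, P(H|E) = 0.17226 / 0.35233 = 0.4889.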